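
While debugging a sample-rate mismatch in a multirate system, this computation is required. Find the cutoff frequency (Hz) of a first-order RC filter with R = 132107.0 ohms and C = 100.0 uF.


Cutoff frequency of a first-order RC filter:
fc = 1 / (2 * pi * R * C)
C = 100.0 uF = 0.0001 F
fc = 1 / (2 * pi * 132107.0 * 0.0001)
   = 1 / 83.005276137557
   = 0.012047 Hz

0.012047 Hz


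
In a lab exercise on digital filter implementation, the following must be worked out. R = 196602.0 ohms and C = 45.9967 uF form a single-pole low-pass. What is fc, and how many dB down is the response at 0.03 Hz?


Step 1 — cutoff frequency:
fc = 1 / (2*pi*R*C)
C = 45.9967 uF = 4.59967e-05 F
fc = 1 / (2*pi*196602.0*4.59967e-05)
   = 0.0175997 Hz

Step 2 — magnitude at f = 0.03 Hz:
|H(f)| = 1 / sqrt(1 + (f/fc)^2)
f/fc = 0.03 / 0.0175997 = 1.704575
|H| = 1 / sqrt(1 + 2.905576) = 0.5060081
|H|_dB = 20*log10(0.5060081) = -5.92 dB

fc = 0.0175997 Hz; |H(0.03 Hz)| = -5.92 dB


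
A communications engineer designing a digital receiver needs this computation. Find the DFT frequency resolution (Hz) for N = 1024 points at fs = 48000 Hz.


DFT frequency resolution:
df = fs / N
   = 48000 / 1024
   = 46.875 Hz

46.875 Hz


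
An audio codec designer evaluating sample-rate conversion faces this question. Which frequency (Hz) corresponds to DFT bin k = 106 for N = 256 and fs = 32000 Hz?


Frequency of DFT bin k:
f_k = k * fs / N
    = 106 * 32000 / 256
    = 3392000 / 256
    = 13250.0 Hz

13250.0 Hz


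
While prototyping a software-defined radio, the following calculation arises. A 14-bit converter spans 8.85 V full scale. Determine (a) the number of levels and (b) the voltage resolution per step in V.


Step 1 — number of quantization levels:
L = 2^N = 2^14 = 16384

Step 2 — LSB step size:
delta = Vfs / L
      = 8.85 / 16384
      = 0.00054016 V

Levels = 16384; step size = 0.00054016 V


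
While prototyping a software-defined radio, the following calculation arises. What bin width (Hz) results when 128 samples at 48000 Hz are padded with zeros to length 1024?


Frequency resolution after zero-padding:
N_padded = 128 * 8 = 1024
df = fs / N_padded
   = 48000 / 1024
   = 46.875 Hz

46.875 Hz


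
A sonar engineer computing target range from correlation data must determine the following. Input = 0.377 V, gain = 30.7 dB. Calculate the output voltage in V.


Output voltage from dB gain:
V_out = V_in * 10^(gain_dB / 20)
      = 0.377 * 10^(30.7 / 20)
      = 0.377 * 34.276779
      = 12.9223 V

12.9223 V


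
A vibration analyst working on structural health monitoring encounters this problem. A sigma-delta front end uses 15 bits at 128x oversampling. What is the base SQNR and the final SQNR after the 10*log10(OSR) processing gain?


Step 1 — baseline SQNR at Nyquist:
SQNR_base = 6.02*N + 1.76
          = 6.02*15 + 1.76
          = 92.06 dB

Step 2 — oversampling processing gain:
G = 10*log10(OSR) = 10*log10(128) = 21.07 dB

Step 3 — total:
SQNR_total = 92.06 + 21.07 = 113.13 dB

Base SQNR = 92.06 dB; oversampled SQNR = 113.13 dB


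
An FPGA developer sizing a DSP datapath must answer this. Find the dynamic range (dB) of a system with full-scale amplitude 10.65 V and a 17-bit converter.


Dynamic range from full-scale to LSB:
V_min = V_max / 2^bits = 10.65 / 2^17
DR = 20 * log10(V_max / V_min)
   = 20 * log10(2^17)
   = 20 * 17 * log10(2)
   = 102.35 dB

102.35 dB


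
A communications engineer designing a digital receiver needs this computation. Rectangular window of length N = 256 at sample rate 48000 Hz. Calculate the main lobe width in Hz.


Main lobe width for a rectangular window:
Width = 2 * fs / N
      = 2 * 48000 / 256
      = 96000 / 256
      = 375.0 Hz

375.0 Hz


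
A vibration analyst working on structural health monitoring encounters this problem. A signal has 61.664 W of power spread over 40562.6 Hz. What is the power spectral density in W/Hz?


Power spectral density:
PSD = P / BW
    = 61.664 / 40562.6
    = 0.00152022 W/Hz

0.00152022 W/Hz


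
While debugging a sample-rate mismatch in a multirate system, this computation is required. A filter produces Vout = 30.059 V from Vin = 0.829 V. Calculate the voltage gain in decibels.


Voltage gain in dB:
G = 20 * log10(Vout / Vin)
  = 20 * log10(30.059 / 0.829)
  = 20 * log10(36.259349)
  = 20 * 1.55942
  = 31.19 dB

31.19 dB


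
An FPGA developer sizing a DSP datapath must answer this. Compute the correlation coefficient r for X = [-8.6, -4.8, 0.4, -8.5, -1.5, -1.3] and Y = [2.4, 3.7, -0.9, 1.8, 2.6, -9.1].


Pearson correlation coefficient (population):
r = cov(X,Y) / (std(X) * std(Y))
Mean X = -4.05, Mean Y = 0.0833
Cov(X,Y) = -7.350833
Std(X) = 3.534002, Std(Y) = 4.340283
r = -0.4792

-0.4792


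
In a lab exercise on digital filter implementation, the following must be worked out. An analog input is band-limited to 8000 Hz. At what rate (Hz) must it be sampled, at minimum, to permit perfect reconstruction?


The Nyquist rate is twice the maximum frequency component.
fs_min = 2 * fmax
      = 2 * 8000
      = 16000 Hz

16000


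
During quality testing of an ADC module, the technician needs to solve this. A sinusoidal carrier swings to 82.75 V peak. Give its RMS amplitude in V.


RMS voltage for a sinusoidal waveform:
V_rms = V_peak / sqrt(2)
      = 82.75 / 1.414214
      = 58.513 V

58.513 V


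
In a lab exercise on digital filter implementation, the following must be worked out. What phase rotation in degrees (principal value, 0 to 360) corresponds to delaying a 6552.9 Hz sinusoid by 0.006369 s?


Phase shift from frequency and time delay:
phi = 360 * f * t_delay
    = 360 * 6552.9 * 0.006369
    = 15024.75 degrees
    mod 360 = 264.75 degrees

264.75 degrees


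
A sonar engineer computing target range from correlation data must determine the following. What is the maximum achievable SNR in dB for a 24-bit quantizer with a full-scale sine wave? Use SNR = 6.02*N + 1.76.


Theoretical SNR for a full-scale sinusoid:
SNR = 6.02 * N + 1.76
    = 6.02 * 24 + 1.76
    = 144.48 + 1.76
    = 146.24 dB

146.24 dB


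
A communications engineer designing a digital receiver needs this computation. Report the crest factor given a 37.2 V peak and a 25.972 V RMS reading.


Crest factor is the ratio of peak to RMS:
CF = V_peak / V_rms
   = 37.2 / 25.972
   = 1.4323

1.4323


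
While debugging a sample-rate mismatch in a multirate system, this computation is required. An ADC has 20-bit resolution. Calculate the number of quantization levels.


Number of quantization levels = 2^N
= 2^20
= 1048576

1048576


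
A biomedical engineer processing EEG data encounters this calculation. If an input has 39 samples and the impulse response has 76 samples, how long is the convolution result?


Linear convolution output length:
L = N + M - 1
  = 39 + 76 - 1
  = 114 samples

114


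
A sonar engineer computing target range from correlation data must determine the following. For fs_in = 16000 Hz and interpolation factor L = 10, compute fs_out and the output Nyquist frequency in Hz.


Step 1 — output sample rate after interpolation by L:
fs_out = L * fs_in = 10 * 16000 = 160000 Hz

Step 2 — Nyquist frequency of the output stream:
f_Nyq = fs_out / 2 = 160000 / 2 = 80000.0 Hz

fs_out = 160000 Hz; f_Nyquist = 80000.0 Hz


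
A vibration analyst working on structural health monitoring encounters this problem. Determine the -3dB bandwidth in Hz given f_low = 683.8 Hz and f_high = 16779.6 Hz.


Bandwidth is the difference of -3dB frequencies:
BW = f_high - f_low
   = 16779.6 - 683.8
   = 16095.8 Hz

16095.8 Hz


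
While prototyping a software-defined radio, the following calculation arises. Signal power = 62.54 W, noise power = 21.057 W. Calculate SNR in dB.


SNR in decibels:
SNR = 10 * log10(Ps / Pn)
    = 10 * log10(62.54 / 21.057)
    = 10 * log10(2.97)
    = 10 * 0.4728
    = 4.73 dB

4.73 dB


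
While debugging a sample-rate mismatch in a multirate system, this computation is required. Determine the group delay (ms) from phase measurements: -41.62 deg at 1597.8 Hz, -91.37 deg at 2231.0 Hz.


Group delay from phase difference:
tau = -d(phi)/d(omega)
d(phi) = -49.75 deg = -0.868301 rad
d(omega) = 2*pi*(2231.0 - 1597.8) = 3978.5129 rad/s
tau = -(-0.868301) / 3978.5129
    = 0.2182 ms

0.2182 ms


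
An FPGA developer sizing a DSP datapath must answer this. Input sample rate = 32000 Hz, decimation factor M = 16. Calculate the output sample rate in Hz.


Decimation reduces the sample rate:
fs_out = fs_in / M
       = 32000 / 16
       = 2000.0 Hz

2000.0 Hz


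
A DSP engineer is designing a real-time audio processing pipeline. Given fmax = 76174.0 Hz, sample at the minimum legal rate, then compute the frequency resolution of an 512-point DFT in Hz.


Step 1 — Nyquist sampling rate:
fs = 2 * fmax = 2 * 76174.0 = 152348.0 Hz

Step 2 — DFT bin spacing:
df = fs / N = 152348.0 / 512 = 297.5547 Hz

297.5547 Hz


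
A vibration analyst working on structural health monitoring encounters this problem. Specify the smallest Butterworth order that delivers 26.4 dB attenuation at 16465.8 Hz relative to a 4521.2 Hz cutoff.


Butterworth filter order formula:
n = log10(10^(A/10) - 1) / (2 * log10(f_stop/f_pass))
10^(26.4/10) - 1 = 435.5158
f_stop/f_pass = 16465.8 / 4521.2 = 3.6419
n = 2.3507 -> ceil = 3

3


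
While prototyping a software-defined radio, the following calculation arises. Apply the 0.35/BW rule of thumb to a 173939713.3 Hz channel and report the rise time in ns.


Rise time from bandwidth relationship:
tr = 0.35 / BW
   = 0.35 / 173939713.3
   = 2.012191427e-09 s
   = 2.0122 ns

2.0122 ns


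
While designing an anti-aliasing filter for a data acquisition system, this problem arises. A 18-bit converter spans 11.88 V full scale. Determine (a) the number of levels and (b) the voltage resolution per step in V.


Step 1 — number of quantization levels:
L = 2^N = 2^18 = 262144

Step 2 — LSB step size:
delta = Vfs / L
      = 11.88 / 262144
      = 4.532e-05 V

Levels = 262144; step size = 4.532e-05 V


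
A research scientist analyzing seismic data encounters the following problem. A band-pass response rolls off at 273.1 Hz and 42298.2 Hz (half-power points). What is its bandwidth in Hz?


Bandwidth is the difference of -3dB frequencies:
BW = f_high - f_low
   = 42298.2 - 273.1
   = 42025.1 Hz

42025.1 Hz


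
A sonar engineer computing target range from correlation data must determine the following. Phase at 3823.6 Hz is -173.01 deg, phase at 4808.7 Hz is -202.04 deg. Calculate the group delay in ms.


Group delay from phase difference:
tau = -d(phi)/d(omega)
d(phi) = -29.03 deg = -0.506669 rad
d(omega) = 2*pi*(4808.7 - 3823.6) = 6189.5658 rad/s
tau = -(-0.506669) / 6189.5658
    = 0.0819 ms

0.0819 ms


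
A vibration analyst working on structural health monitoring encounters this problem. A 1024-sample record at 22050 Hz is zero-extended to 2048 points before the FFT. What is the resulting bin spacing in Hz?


Frequency resolution after zero-padding:
N_padded = 1024 * 2 = 2048
df = fs / N_padded
   = 22050 / 2048
   = 10.7666 Hz

10.7666 Hz


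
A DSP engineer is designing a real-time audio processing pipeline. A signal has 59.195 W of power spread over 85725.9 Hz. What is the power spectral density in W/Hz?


Power spectral density:
PSD = P / BW
    = 59.195 / 85725.9
    = 0.00069051 W/Hz

0.00069051 W/Hz


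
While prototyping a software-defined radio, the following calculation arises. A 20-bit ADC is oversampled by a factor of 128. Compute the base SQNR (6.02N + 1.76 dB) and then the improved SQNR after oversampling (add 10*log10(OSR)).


Step 1 — baseline SQNR at Nyquist:
SQNR_base = 6.02*N + 1.76
          = 6.02*20 + 1.76
          = 122.16 dB

Step 2 — oversampling processing gain:
G = 10*log10(OSR) = 10*log10(128) = 21.07 dB

Step 3 — total:
SQNR_total = 122.16 + 21.07 = 143.23 dB

Base SQNR = 122.16 dB; oversampled SQNR = 143.23 dB


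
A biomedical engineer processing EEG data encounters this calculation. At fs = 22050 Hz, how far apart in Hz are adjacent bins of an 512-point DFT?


DFT frequency resolution:
df = fs / N
   = 22050 / 512
   = 43.0664 Hz

43.0664 Hz


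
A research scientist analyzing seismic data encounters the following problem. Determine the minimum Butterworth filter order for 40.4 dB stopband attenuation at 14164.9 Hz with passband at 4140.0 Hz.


Butterworth filter order formula:
n = log10(10^(A/10) - 1) / (2 * log10(f_stop/f_pass))
10^(40.4/10) - 1 = 10963.782
f_stop/f_pass = 14164.9 / 4140.0 = 3.4215
n = 3.7812 -> ceil = 4

4


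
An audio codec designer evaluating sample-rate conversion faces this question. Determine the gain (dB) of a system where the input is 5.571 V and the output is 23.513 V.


Voltage gain in dB:
G = 20 * log10(Vout / Vin)
  = 20 * log10(23.513 / 5.571)
  = 20 * log10(4.220607)
  = 20 * 0.625375
  = 12.51 dB

12.51 dB


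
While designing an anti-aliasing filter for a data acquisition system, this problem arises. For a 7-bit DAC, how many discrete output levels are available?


Number of quantization levels = 2^N
= 2^7
= 128

128


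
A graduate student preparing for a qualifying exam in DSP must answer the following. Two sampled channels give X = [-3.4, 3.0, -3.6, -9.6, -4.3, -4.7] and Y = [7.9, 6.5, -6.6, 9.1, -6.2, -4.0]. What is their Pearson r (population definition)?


Pearson correlation coefficient (population):
r = cov(X,Y) / (std(X) * std(Y))
Mean X = -3.7667, Mean Y = 1.1167
Cov(X,Y) = -0.043889
Std(X) = 3.677257, Std(Y) = 6.806716
r = -0.0018

-0.0018


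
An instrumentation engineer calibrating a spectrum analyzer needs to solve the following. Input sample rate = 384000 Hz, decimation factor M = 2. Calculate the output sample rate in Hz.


Decimation reduces the sample rate:
fs_out = fs_in / M
       = 384000 / 2
       = 192000.0 Hz

192000.0 Hz


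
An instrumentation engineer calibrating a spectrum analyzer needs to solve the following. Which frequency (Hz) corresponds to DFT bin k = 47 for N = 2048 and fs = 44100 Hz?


Frequency of DFT bin k:
f_k = k * fs / N
    = 47 * 44100 / 2048
    = 2072700 / 2048
    = 1012.061 Hz

1012.061 Hz


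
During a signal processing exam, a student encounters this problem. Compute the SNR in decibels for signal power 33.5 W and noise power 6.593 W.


SNR in decibels:
SNR = 10 * log10(Ps / Pn)
    = 10 * log10(33.5 / 6.593)
    = 10 * log10(5.0811)
    = 10 * 0.706
    = 7.06 dB

7.06 dB


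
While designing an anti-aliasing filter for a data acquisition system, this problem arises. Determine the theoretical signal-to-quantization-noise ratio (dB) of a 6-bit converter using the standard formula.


Theoretical SNR for a full-scale sinusoid:
SNR = 6.02 * N + 1.76
    = 6.02 * 6 + 1.76
    = 36.12 + 1.76
    = 37.88 dB

37.88 dB


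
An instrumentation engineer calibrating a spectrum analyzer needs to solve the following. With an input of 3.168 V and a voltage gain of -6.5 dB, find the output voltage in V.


Output voltage from dB gain:
V_out = V_in * 10^(gain_dB / 20)
      = 3.168 * 10^(-6.5 / 20)
      = 3.168 * 0.473151
      = 1.4989 V

1.4989 V


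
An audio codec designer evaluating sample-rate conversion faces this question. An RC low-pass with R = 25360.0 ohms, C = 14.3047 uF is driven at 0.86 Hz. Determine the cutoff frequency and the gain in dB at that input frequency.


Step 1 — cutoff frequency:
fc = 1 / (2*pi*R*C)
C = 14.3047 uF = 1.43047e-05 F
fc = 1 / (2*pi*25360.0*1.43047e-05)
   = 0.438725 Hz

Step 2 — magnitude at f = 0.86 Hz:
|H(f)| = 1 / sqrt(1 + (f/fc)^2)
f/fc = 0.86 / 0.438725 = 1.960226
|H| = 1 / sqrt(1 + 3.842486) = 0.4544288
|H|_dB = 20*log10(0.4544288) = -6.85 dB

fc = 0.438725 Hz; |H(0.86 Hz)| = -6.85 dB


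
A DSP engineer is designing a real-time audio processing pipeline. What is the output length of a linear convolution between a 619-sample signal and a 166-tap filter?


Linear convolution output length:
L = N + M - 1
  = 619 + 166 - 1
  = 784 samples

784


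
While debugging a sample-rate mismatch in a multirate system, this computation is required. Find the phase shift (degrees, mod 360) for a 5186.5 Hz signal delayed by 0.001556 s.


Phase shift from frequency and time delay:
phi = 360 * f * t_delay
    = 360 * 5186.5 * 0.001556
    = 2905.27 degrees
    mod 360 = 25.27 degrees

25.27 degrees


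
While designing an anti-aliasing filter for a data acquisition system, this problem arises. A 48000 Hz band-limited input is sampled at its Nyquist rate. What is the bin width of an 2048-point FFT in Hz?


Step 1 — Nyquist sampling rate:
fs = 2 * fmax = 2 * 48000 = 96000 Hz

Step 2 — DFT bin spacing:
df = fs / N = 96000 / 2048 = 46.875 Hz

46.875 Hz


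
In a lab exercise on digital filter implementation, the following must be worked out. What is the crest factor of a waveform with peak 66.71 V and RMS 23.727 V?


Crest factor is the ratio of peak to RMS:
CF = V_peak / V_rms
   = 66.71 / 23.727
   = 2.8116

2.8116


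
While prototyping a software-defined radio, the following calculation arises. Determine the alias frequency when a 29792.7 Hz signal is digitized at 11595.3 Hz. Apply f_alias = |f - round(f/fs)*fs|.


Compute the nearest integer multiple of fs to the signal:
n = round(29792.7 / 11595.3) = 3
f_alias = |29792.7 - 3 * 11595.3|
        = |29792.7 - 34785.9|
        = 4993.2 Hz

4993.2


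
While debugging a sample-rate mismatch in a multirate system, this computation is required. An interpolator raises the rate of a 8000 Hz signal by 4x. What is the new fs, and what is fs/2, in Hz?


Step 1 — output sample rate after interpolation by L:
fs_out = L * fs_in = 4 * 8000 = 32000 Hz

Step 2 — Nyquist frequency of the output stream:
f_Nyq = fs_out / 2 = 32000 / 2 = 16000.0 Hz

fs_out = 32000 Hz; f_Nyquist = 16000.0 Hz


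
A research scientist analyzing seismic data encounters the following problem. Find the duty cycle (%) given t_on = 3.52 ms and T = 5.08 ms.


Duty cycle as a percentage:
DC = (t_on / T) * 100
   = (3.52 / 5.08) * 100
   = 0.692913 * 100
   = 69.29 %

69.29 %


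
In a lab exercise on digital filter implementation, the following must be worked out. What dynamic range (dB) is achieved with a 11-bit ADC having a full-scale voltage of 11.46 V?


Dynamic range from full-scale to LSB:
V_min = V_max / 2^bits = 11.46 / 2^11
DR = 20 * log10(V_max / V_min)
   = 20 * log10(2^11)
   = 20 * 11 * log10(2)
   = 66.23 dB

66.23 dB


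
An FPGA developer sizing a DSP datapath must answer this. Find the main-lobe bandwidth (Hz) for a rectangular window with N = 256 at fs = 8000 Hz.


Main lobe width for a rectangular window:
Width = 2 * fs / N
      = 2 * 8000 / 256
      = 16000 / 256
      = 62.5 Hz

62.5 Hz


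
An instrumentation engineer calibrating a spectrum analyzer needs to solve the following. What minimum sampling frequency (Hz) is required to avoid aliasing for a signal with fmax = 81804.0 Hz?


The Nyquist rate is twice the maximum frequency component.
fs_min = 2 * fmax
      = 2 * 81804.0
      = 163608.0 Hz

163608.0


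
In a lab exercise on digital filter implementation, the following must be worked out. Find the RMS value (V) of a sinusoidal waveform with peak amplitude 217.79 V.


RMS voltage for a sinusoidal waveform:
V_rms = V_peak / sqrt(2)
      = 217.79 / 1.414214
      = 154.001 V

154.001 V


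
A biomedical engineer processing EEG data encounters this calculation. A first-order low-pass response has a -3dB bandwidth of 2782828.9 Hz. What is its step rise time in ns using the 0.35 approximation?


Rise time from bandwidth relationship:
tr = 0.35 / BW
   = 0.35 / 2782828.9
   = 1.25771297e-07 s
   = 125.7713 ns

125.7713 ns


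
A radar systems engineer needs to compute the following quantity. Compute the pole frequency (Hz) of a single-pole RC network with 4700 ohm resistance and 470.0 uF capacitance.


Cutoff frequency of a first-order RC filter:
fc = 1 / (2 * pi * R * C)
C = 470.0 uF = 0.00047 F
fc = 1 / (2 * pi * 4700 * 0.00047)
   = 1 / 13.87955634356
   = 0.072048 Hz

0.072048 Hz


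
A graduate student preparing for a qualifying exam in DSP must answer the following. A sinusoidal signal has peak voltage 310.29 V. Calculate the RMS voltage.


RMS voltage for a sinusoidal waveform:
V_rms = V_peak / sqrt(2)
      = 310.29 / 1.414214
      = 219.408 V

219.408 V


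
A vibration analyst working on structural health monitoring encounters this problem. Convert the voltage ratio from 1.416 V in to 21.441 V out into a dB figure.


Voltage gain in dB:
G = 20 * log10(Vout / Vin)
  = 20 * log10(21.441 / 1.416)
  = 20 * log10(15.141949)
  = 20 * 1.180182
  = 23.6 dB

23.6 dB


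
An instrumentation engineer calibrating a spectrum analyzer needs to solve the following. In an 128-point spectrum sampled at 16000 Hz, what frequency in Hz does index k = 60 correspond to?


Frequency of DFT bin k:
f_k = k * fs / N
    = 60 * 16000 / 128
    = 960000 / 128
    = 7500.0 Hz

7500.0 Hz


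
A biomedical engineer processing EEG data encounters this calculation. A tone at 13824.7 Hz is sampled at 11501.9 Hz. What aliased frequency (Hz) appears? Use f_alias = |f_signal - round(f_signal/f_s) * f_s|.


Compute the nearest integer multiple of fs to the signal:
n = round(13824.7 / 11501.9) = 1
f_alias = |13824.7 - 1 * 11501.9|
        = |13824.7 - 11501.9|
        = 2322.8 Hz

2322.8


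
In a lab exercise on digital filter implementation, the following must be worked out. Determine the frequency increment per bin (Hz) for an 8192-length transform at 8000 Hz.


DFT frequency resolution:
df = fs / N
   = 8000 / 8192
   = 0.9766 Hz

0.9766 Hz


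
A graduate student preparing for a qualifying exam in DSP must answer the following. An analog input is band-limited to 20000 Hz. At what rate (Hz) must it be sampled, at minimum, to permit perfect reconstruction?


The Nyquist rate is twice the maximum frequency component.
fs_min = 2 * fmax
      = 2 * 20000
      = 40000 Hz

40000


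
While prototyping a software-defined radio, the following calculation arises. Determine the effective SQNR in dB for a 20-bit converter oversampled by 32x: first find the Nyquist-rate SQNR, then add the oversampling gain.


Step 1 — baseline SQNR at Nyquist:
SQNR_base = 6.02*N + 1.76
          = 6.02*20 + 1.76
          = 122.16 dB

Step 2 — oversampling processing gain:
G = 10*log10(OSR) = 10*log10(32) = 15.05 dB

Step 3 — total:
SQNR_total = 122.16 + 15.05 = 137.21 dB

Base SQNR = 122.16 dB; oversampled SQNR = 137.21 dB


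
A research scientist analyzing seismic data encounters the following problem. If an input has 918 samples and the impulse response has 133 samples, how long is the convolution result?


Linear convolution output length:
L = N + M - 1
  = 918 + 133 - 1
  = 1050 samples

1050


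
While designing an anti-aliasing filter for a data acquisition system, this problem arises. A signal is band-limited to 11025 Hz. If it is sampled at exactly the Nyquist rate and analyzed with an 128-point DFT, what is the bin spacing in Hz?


Step 1 — Nyquist sampling rate:
fs = 2 * fmax = 2 * 11025 = 22050 Hz

Step 2 — DFT bin spacing:
df = fs / N = 22050 / 128 = 172.2656 Hz

172.2656 Hz


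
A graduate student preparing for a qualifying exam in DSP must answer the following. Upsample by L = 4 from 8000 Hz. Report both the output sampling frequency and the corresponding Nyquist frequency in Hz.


Step 1 — output sample rate after interpolation by L:
fs_out = L * fs_in = 4 * 8000 = 32000 Hz

Step 2 — Nyquist frequency of the output stream:
f_Nyq = fs_out / 2 = 32000 / 2 = 16000.0 Hz

fs_out = 32000 Hz; f_Nyquist = 16000.0 Hz


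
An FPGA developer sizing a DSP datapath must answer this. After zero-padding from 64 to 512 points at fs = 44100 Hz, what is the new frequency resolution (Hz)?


Frequency resolution after zero-padding:
N_padded = 64 * 8 = 512
df = fs / N_padded
   = 44100 / 512
   = 86.1328 Hz

86.1328 Hz


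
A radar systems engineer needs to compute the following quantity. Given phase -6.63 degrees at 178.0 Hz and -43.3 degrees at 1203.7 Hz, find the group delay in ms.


Group delay from phase difference:
tau = -d(phi)/d(omega)
d(phi) = -36.67 deg = -0.640012 rad
d(omega) = 2*pi*(1203.7 - 178.0) = 6444.6632 rad/s
tau = -(-0.640012) / 6444.6632
    = 0.0993 ms

0.0993 ms


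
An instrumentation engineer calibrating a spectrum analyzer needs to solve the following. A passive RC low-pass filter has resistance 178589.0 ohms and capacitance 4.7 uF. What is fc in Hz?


Cutoff frequency of a first-order RC filter:
fc = 1 / (2 * pi * R * C)
C = 4.7 uF = 4.7e-06 F
fc = 1 / (2 * pi * 178589.0 * 4.7e-06)
   = 1 / 5.2739065698723
   = 0.189613 Hz

0.189613 Hz


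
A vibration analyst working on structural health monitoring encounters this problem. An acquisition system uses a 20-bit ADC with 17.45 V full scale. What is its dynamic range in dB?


Dynamic range from full-scale to LSB:
V_min = V_max / 2^bits = 17.45 / 2^20
DR = 20 * log10(V_max / V_min)
   = 20 * log10(2^20)
   = 20 * 20 * log10(2)
   = 120.41 dB

120.41 dB


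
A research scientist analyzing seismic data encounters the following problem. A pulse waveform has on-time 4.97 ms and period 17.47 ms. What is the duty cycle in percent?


Duty cycle as a percentage:
DC = (t_on / T) * 100
   = (4.97 / 17.47) * 100
   = 0.284488 * 100
   = 28.45 %

28.45 %


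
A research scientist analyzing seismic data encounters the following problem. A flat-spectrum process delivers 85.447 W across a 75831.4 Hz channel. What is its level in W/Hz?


Power spectral density:
PSD = P / BW
    = 85.447 / 75831.4
    = 0.0011268 W/Hz

0.0011268 W/Hz


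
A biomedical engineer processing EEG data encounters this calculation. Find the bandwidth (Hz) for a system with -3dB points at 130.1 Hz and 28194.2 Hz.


Bandwidth is the difference of -3dB frequencies:
BW = f_high - f_low
   = 28194.2 - 130.1
   = 28064.1 Hz

28064.1 Hz


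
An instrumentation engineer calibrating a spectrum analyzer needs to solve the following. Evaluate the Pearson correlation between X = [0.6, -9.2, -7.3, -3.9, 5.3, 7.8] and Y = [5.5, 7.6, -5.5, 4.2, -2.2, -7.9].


Pearson correlation coefficient (population):
r = cov(X,Y) / (std(X) * std(Y))
Mean X = -1.1167, Mean Y = 0.2833
Cov(X,Y) = -19.038611
Std(X) = 6.25764, Std(Y) = 5.811889
r = -0.5235

-0.5235


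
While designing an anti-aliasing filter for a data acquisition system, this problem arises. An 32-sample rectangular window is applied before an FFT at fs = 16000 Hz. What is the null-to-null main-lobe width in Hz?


Main lobe width for a rectangular window:
Width = 2 * fs / N
      = 2 * 16000 / 32
      = 32000 / 32
      = 1000.0 Hz

1000.0 Hz


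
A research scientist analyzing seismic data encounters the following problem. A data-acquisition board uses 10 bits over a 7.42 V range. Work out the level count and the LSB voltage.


Step 1 — number of quantization levels:
L = 2^N = 2^10 = 1024

Step 2 — LSB step size:
delta = Vfs / L
      = 7.42 / 1024
      = 0.00724609 V

Levels = 1024; step size = 0.00724609 V


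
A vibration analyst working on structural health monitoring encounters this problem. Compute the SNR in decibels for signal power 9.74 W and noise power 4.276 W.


SNR in decibels:
SNR = 10 * log10(Ps / Pn)
    = 10 * log10(9.74 / 4.276)
    = 10 * log10(2.2778)
    = 10 * 0.3575
    = 3.58 dB

3.58 dB


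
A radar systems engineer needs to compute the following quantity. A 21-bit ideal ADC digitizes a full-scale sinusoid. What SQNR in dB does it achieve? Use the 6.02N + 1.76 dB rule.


Theoretical SNR for a full-scale sinusoid:
SNR = 6.02 * N + 1.76
    = 6.02 * 21 + 1.76
    = 126.42 + 1.76
    = 128.18 dB

128.18 dB


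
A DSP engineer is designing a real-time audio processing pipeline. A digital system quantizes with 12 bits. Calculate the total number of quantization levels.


Number of quantization levels = 2^N
= 2^12
= 4096

4096


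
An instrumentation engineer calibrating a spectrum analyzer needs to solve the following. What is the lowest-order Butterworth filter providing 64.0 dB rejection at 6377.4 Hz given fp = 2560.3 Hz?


Butterworth filter order formula:
n = log10(10^(A/10) - 1) / (2 * log10(f_stop/f_pass))
10^(64.0/10) - 1 = 2511885.4315
f_stop/f_pass = 6377.4 / 2560.3 = 2.4909
n = 8.0736 -> ceil = 9

9


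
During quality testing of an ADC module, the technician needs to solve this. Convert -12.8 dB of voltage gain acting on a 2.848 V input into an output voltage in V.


Output voltage from dB gain:
V_out = V_in * 10^(gain_dB / 20)
      = 2.848 * 10^(-12.8 / 20)
      = 2.848 * 0.229087
      = 0.6524 V

0.6524 V


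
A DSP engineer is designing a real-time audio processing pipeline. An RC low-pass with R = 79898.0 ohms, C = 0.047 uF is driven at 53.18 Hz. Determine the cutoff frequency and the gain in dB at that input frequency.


Step 1 — cutoff frequency:
fc = 1 / (2*pi*R*C)
C = 0.047 uF = 4.7e-08 F
fc = 1 / (2*pi*79898.0*4.7e-08)
   = 42.3825 Hz

Step 2 — magnitude at f = 53.18 Hz:
|H(f)| = 1 / sqrt(1 + (f/fc)^2)
f/fc = 53.18 / 42.3825 = 1.254763
|H| = 1 / sqrt(1 + 1.57443) = 0.6232459
|H|_dB = 20*log10(0.6232459) = -4.11 dB

fc = 42.3825 Hz; |H(53.18 Hz)| = -4.11 dB


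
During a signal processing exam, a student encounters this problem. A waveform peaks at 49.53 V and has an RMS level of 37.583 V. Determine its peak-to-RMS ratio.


Crest factor is the ratio of peak to RMS:
CF = V_peak / V_rms
   = 49.53 / 37.583
   = 1.3179

1.3179


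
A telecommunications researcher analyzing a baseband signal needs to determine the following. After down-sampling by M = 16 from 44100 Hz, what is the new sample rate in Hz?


Decimation reduces the sample rate:
fs_out = fs_in / M
       = 44100 / 16
       = 2756.25 Hz

2756.25 Hz


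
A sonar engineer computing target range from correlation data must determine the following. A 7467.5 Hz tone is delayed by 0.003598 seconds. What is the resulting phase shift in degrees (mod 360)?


Phase shift from frequency and time delay:
phi = 360 * f * t_delay
    = 360 * 7467.5 * 0.003598
    = 9672.5 degrees
    mod 360 = 312.5 degrees

312.5 degrees


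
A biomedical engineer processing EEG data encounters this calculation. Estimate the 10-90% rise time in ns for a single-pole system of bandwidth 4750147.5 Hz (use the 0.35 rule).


Rise time from bandwidth relationship:
tr = 0.35 / BW
   = 0.35 / 4750147.5
   = 7.368192251e-08 s
   = 73.6819 ns

73.6819 ns


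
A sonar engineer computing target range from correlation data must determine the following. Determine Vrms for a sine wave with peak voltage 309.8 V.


RMS voltage for a sinusoidal waveform:
V_rms = V_peak / sqrt(2)
      = 309.8 / 1.414214
      = 219.062 V

219.062 V


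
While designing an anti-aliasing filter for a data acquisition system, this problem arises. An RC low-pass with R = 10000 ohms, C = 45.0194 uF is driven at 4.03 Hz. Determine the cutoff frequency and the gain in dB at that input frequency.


Step 1 — cutoff frequency:
fc = 1 / (2*pi*R*C)
C = 45.0194 uF = 4.50194e-05 F
fc = 1 / (2*pi*10000*4.50194e-05)
   = 0.353525 Hz

Step 2 — magnitude at f = 4.03 Hz:
|H(f)| = 1 / sqrt(1 + (f/fc)^2)
f/fc = 4.03 / 0.353525 = 11.399477
|H| = 1 / sqrt(1 + 129.948076) = 0.0873877
|H|_dB = 20*log10(0.0873877) = -21.17 dB

fc = 0.353525 Hz; |H(4.03 Hz)| = -21.17 dB


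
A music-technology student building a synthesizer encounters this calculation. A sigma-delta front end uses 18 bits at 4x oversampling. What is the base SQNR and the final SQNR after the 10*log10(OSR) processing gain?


Step 1 — baseline SQNR at Nyquist:
SQNR_base = 6.02*N + 1.76
          = 6.02*18 + 1.76
          = 110.12 dB

Step 2 — oversampling processing gain:
G = 10*log10(OSR) = 10*log10(4) = 6.02 dB

Step 3 — total:
SQNR_total = 110.12 + 6.02 = 116.14 dB

Base SQNR = 110.12 dB; oversampled SQNR = 116.14 dB


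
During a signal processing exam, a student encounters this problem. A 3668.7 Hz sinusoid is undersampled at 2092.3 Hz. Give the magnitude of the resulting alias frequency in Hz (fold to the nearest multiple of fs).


Compute the nearest integer multiple of fs to the signal:
n = round(3668.7 / 2092.3) = 2
f_alias = |3668.7 - 2 * 2092.3|
        = |3668.7 - 4184.6|
        = 515.9 Hz

515.9


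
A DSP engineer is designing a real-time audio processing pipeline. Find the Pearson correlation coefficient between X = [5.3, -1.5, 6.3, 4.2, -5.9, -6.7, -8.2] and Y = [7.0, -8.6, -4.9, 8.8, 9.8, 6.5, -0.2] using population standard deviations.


Pearson correlation coefficient (population):
r = cov(X,Y) / (std(X) * std(Y))
Mean X = -0.9286, Mean Y = 2.6286
Cov(X,Y) = -3.793469
Std(X) = 5.714321, Std(Y) = 6.701538
r = -0.0991

-0.0991


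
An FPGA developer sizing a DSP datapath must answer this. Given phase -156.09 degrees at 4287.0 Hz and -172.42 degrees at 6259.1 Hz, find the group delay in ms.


Group delay from phase difference:
tau = -d(phi)/d(omega)
d(phi) = -16.33 deg = -0.285012 rad
d(omega) = 2*pi*(6259.1 - 4287.0) = 12391.0697 rad/s
tau = -(-0.285012) / 12391.0697
    = 0.023 ms

0.023 ms


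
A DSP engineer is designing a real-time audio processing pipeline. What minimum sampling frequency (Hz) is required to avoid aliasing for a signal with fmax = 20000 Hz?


The Nyquist rate is twice the maximum frequency component.
fs_min = 2 * fmax
      = 2 * 20000
      = 40000 Hz

40000


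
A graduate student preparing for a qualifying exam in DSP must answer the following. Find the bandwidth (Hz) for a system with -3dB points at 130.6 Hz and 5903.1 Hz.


Bandwidth is the difference of -3dB frequencies:
BW = f_high - f_low
   = 5903.1 - 130.6
   = 5772.5 Hz

5772.5 Hz


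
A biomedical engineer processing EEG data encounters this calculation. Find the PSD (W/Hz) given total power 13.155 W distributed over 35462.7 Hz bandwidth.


Power spectral density:
PSD = P / BW
    = 13.155 / 35462.7
    = 0.00037095 W/Hz

0.00037095 W/Hz


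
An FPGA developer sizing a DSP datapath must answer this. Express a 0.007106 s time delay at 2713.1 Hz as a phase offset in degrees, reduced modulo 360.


Phase shift from frequency and time delay:
phi = 360 * f * t_delay
    = 360 * 2713.1 * 0.007106
    = 6940.54 degrees
    mod 360 = 100.54 degrees

100.54 degrees


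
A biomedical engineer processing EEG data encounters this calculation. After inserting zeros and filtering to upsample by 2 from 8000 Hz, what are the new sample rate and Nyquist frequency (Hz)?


Step 1 — output sample rate after interpolation by L:
fs_out = L * fs_in = 2 * 8000 = 16000 Hz

Step 2 — Nyquist frequency of the output stream:
f_Nyq = fs_out / 2 = 16000 / 2 = 8000.0 Hz

fs_out = 16000 Hz; f_Nyquist = 8000.0 Hz


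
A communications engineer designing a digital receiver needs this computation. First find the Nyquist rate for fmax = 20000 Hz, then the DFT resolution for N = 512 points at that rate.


Step 1 — Nyquist sampling rate:
fs = 2 * fmax = 2 * 20000 = 40000 Hz

Step 2 — DFT bin spacing:
df = fs / N = 40000 / 512 = 78.125 Hz

78.125 Hz


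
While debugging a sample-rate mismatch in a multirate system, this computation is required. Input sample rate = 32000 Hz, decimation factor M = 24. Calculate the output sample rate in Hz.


Decimation reduces the sample rate:
fs_out = fs_in / M
       = 32000 / 24
       = 1333.3333 Hz

1333.3333 Hz


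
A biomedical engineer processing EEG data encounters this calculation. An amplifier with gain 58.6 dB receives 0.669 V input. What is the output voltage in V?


Output voltage from dB gain:
V_out = V_in * 10^(gain_dB / 20)
      = 0.669 * 10^(58.6 / 20)
      = 0.669 * 851.138038
      = 569.4113 V

569.4113 V


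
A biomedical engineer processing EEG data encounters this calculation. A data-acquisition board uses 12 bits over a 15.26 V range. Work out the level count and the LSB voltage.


Step 1 — number of quantization levels:
L = 2^N = 2^12 = 4096

Step 2 — LSB step size:
delta = Vfs / L
      = 15.26 / 4096
      = 0.00372559 V

Levels = 4096; step size = 0.00372559 V


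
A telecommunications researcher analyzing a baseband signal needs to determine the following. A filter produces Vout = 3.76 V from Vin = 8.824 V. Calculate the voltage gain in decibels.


Voltage gain in dB:
G = 20 * log10(Vout / Vin)
  = 20 * log10(3.76 / 8.824)
  = 20 * log10(0.426111)
  = 20 * -0.370478
  = -7.41 dB

-7.41 dB


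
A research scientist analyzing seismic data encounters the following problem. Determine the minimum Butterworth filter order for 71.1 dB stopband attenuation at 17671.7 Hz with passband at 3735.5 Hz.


Butterworth filter order formula:
n = log10(10^(A/10) - 1) / (2 * log10(f_stop/f_pass))
10^(71.1/10) - 1 = 12882494.5169
f_stop/f_pass = 17671.7 / 3735.5 = 4.7307
n = 5.2672 -> ceil = 6

6


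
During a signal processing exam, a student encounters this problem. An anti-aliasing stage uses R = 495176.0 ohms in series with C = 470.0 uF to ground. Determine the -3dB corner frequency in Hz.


Cutoff frequency of a first-order RC filter:
fc = 1 / (2 * pi * R * C)
C = 470.0 uF = 0.00047 F
fc = 1 / (2 * pi * 495176.0 * 0.00047)
   = 1 / 1462.3028068039
   = 0.000684 Hz

0.000684 Hz


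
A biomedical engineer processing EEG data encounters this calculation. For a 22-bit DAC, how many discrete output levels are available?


Number of quantization levels = 2^N
= 2^22
= 4194304

4194304


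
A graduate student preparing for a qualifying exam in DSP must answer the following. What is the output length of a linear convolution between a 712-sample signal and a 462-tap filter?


Linear convolution output length:
L = N + M - 1
  = 712 + 462 - 1
  = 1173 samples

1173


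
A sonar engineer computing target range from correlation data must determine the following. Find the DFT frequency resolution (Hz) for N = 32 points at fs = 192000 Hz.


DFT frequency resolution:
df = fs / N
   = 192000 / 32
   = 6000.0 Hz

6000.0 Hz


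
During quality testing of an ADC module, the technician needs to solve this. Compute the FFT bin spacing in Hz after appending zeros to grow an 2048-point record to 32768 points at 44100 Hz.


Frequency resolution after zero-padding:
N_padded = 2048 * 16 = 32768
df = fs / N_padded
   = 44100 / 32768
   = 1.3458 Hz

1.3458 Hz


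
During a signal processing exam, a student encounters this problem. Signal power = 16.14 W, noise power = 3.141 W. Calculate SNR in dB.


SNR in decibels:
SNR = 10 * log10(Ps / Pn)
    = 10 * log10(16.14 / 3.141)
    = 10 * log10(5.1385)
    = 10 * 0.7108
    = 7.11 dB

7.11 dB


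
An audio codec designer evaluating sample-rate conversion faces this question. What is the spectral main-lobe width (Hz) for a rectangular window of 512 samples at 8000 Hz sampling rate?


Main lobe width for a rectangular window:
Width = 2 * fs / N
      = 2 * 8000 / 512
      = 16000 / 512
      = 31.25 Hz

31.25 Hz


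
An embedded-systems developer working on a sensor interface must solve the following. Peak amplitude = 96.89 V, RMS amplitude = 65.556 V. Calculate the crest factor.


Crest factor is the ratio of peak to RMS:
CF = V_peak / V_rms
   = 96.89 / 65.556
   = 1.478

1.478


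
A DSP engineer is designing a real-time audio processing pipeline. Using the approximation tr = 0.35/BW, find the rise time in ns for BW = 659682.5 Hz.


Rise time from bandwidth relationship:
tr = 0.35 / BW
   = 0.35 / 659682.5
   = 5.30558261e-07 s
   = 530.5583 ns

530.5583 ns


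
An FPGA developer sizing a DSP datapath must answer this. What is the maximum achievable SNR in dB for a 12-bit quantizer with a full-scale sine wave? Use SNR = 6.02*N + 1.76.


Theoretical SNR for a full-scale sinusoid:
SNR = 6.02 * N + 1.76
    = 6.02 * 12 + 1.76
    = 72.24 + 1.76
    = 74.0 dB

74.0 dB
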